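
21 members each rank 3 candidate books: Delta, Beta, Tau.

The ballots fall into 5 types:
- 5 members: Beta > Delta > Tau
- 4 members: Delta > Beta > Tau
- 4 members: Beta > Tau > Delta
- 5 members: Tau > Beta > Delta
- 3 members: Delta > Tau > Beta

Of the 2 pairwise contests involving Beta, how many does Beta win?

2

Beta against each rival (21 members):
Beta vs Delta: Beta is ranked higher on 5+4+5 = 14 ballots, Delta on 7. Beta wins 14–7.
Beta vs Tau: 13 to 8, Beta.
Beta beats Delta, Tau — 2 pairwise wins.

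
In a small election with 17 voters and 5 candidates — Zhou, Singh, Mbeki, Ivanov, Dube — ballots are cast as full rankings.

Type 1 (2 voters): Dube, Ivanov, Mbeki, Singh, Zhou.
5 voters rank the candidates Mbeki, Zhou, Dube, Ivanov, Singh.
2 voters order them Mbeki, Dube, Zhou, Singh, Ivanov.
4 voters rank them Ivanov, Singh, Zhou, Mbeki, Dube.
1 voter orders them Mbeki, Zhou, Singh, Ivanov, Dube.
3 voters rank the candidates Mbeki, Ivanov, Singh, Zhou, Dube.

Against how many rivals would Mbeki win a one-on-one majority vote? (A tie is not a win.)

Mbeki against each rival (17 voters):
Mbeki vs Zhou: Mbeki preferred on 2+5+2+1+3 = 13 ballots; Mbeki wins 13–4.
Mbeki vs Singh: 13 to 4, Mbeki.
Mbeki–Ivanov: Mbeki 11–6.
Mbeki vs Dube: 15 to 2, Mbeki.
Mbeki beats Zhou, Singh, Ivanov, Dube — 4 pairwise wins.

4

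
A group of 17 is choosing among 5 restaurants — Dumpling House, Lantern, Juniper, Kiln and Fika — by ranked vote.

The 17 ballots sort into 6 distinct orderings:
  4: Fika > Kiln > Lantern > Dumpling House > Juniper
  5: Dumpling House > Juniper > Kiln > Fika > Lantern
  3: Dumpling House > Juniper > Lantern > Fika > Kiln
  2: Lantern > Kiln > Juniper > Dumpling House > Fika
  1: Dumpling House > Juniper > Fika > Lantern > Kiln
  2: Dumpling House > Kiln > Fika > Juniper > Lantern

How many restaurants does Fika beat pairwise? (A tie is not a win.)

Fika against each rival (17 friends):
Fika–Dumpling House: Dumpling House 13–4.
Fika vs Lantern: 4+5+1+2 = 12 for Fika, 5 for Lantern — Fika by 12–5.
Fika vs Juniper: 4+2 = 6 for Fika, 11 for Juniper — Juniper by 11–6.
Fika vs Kiln: Kiln, 9–8.
Fika beats Lantern; loses to Dumpling House, Juniper, Kiln — 1 pairwise win.

1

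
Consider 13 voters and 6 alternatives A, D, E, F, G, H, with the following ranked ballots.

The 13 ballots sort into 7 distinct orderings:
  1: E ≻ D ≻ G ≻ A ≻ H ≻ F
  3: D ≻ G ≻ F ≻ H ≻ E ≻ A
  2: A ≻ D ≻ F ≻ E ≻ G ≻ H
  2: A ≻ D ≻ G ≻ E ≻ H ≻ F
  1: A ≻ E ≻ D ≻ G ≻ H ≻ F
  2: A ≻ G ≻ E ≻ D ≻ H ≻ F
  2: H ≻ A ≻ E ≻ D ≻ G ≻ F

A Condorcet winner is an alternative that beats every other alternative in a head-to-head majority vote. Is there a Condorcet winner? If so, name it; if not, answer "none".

A

Head-to-head results (13 voters):
A vs D: 9 to 4, A.
A vs E: A wins 9–4.
A vs F: A preferred on 1+2+2+1+2+2 = 10 ballots; A wins 10–3.
A vs G: 2+2+1+2+2 = 9 for A, 4 for G — A by 9–4.
A–H: A 8–5.
D vs E: 7 to 6, D.
D vs F: 13 to 0, D.
D vs G: D wins 11–2.
D vs H: D preferred on 1+3+2+2+1+2 = 11 ballots; D wins 11–2.
E–F: E 8–5.
E vs G: 6 to 7, G.
E–H: E 8–5.
F–G: G 11–2.
F–H: H 8–5.
G vs H: G wins 11–2.
A beats each of D, E, F, G, H — A is the Condorcet winner.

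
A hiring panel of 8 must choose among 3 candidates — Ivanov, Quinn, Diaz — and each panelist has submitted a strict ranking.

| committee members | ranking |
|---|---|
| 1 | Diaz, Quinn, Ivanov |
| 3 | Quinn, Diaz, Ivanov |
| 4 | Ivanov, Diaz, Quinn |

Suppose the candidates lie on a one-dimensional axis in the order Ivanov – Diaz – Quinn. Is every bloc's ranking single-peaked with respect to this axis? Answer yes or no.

yes

Axis positions: Ivanov=1, Diaz=2, Quinn=3.
Bloc 1 (peak Diaz at position 2): ranking walks positions 2-3-1, expanding outward from the peak — single-peaked.
Bloc 2 (peak Quinn at position 3): ranking walks positions 3-2-1, expanding outward from the peak — single-peaked.
Bloc 3 (peak Ivanov at position 1): ranking walks positions 1-2-3, expanding outward from the peak — single-peaked.
Every ranking is single-peaked on this axis.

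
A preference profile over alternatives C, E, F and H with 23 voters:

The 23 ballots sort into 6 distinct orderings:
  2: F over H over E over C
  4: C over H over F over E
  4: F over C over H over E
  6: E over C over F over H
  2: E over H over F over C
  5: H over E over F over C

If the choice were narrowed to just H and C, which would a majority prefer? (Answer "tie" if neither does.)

C

Ballots ranking H above C: 2 + 2 + 5 = 9.
Ballots ranking C above H: 23 − 9 = 14.
C wins the head-to-head 14–9.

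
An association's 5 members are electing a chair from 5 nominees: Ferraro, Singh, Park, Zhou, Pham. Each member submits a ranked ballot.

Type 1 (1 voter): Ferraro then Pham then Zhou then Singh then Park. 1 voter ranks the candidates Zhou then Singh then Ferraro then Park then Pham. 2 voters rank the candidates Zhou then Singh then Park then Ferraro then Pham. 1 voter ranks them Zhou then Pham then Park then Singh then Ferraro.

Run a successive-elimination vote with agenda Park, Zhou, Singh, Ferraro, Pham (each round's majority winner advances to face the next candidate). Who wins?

Round 1: Park vs Zhou — 0–5, Zhou advances.
Round 2: Zhou vs Singh — 5–0, Zhou advances.
Round 3: Zhou vs Ferraro — 4–1, Zhou advances.
Round 4: Zhou vs Pham — 4–1, Zhou advances.
Zhou survives the agenda.

Zhou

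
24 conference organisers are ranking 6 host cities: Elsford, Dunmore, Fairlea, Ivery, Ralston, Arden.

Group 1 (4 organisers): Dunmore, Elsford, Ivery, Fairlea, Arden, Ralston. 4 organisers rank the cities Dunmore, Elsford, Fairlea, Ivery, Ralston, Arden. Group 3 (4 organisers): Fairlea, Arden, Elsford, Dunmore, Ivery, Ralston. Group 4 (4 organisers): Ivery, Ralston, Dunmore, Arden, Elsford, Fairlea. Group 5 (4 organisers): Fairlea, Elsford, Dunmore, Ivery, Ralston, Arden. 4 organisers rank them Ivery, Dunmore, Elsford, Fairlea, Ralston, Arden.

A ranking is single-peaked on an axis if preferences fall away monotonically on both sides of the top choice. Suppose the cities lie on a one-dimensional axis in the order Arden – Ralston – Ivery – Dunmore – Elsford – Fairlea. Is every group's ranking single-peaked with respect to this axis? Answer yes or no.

no

Axis positions: Arden=1, Ralston=2, Ivery=3, Dunmore=4, Elsford=5, Fairlea=6.
Group 1: ranking walks positions 4-5-3-6-1-2; Arden is ranked above Ralston even though Ralston lies between Arden and the peak Dunmore on the axis — preferences dip and rise again. Not single-peaked.
Group 2 (peak Dunmore at position 4): ranking walks positions 4-5-6-3-2-1, expanding outward from the peak — single-peaked.
Group 3: ranking walks positions 6-1-5-4-3-2; Arden is ranked above Elsford even though Elsford lies between Arden and the peak Fairlea on the axis — preferences dip and rise again. Not single-peaked.
Group 4 (peak Ivery at position 3): ranking walks positions 3-2-4-1-5-6, expanding outward from the peak — single-peaked.
Group 5 (peak Fairlea at position 6): ranking walks positions 6-5-4-3-2-1, expanding outward from the peak — single-peaked.
Group 6 (peak Ivery at position 3): ranking walks positions 3-4-5-6-2-1, expanding outward from the peak — single-peaked.
Group 1 violates single-peakedness, so the profile is not single-peaked on this axis.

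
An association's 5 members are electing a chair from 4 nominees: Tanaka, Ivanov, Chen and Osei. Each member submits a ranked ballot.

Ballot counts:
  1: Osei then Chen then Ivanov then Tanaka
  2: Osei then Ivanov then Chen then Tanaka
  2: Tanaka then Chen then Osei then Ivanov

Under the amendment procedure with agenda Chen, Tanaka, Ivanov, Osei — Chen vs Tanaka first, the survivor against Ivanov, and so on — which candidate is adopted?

Osei

Round 1: Chen vs Tanaka — 3–2, Chen advances.
Round 2: Chen vs Ivanov — 3–2, Chen advances.
Round 3: Chen vs Osei — 2–3, Osei advances.
Osei survives the agenda.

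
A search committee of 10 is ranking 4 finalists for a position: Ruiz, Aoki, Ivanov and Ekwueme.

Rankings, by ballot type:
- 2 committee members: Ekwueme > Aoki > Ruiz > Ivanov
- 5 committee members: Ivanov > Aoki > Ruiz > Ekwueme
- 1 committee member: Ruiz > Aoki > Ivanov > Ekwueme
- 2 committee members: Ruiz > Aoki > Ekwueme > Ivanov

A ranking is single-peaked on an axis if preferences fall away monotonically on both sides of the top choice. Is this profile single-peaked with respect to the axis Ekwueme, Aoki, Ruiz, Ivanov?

Axis positions: Ekwueme=1, Aoki=2, Ruiz=3, Ivanov=4.
Ballot type 1 (peak Ekwueme at position 1): ranking walks positions 1-2-3-4, expanding outward from the peak — single-peaked.
Ballot type 2: ranking walks positions 4-2-3-1; Aoki is ranked above Ruiz even though Ruiz lies between Aoki and the peak Ivanov on the axis — preferences dip and rise again. Not single-peaked.
Ballot type 3 (peak Ruiz at position 3): ranking walks positions 3-2-4-1, expanding outward from the peak — single-peaked.
Ballot type 4 (peak Ruiz at position 3): ranking walks positions 3-2-1-4, expanding outward from the peak — single-peaked.
Ballot type 2 violates single-peakedness, so the profile is not single-peaked on this axis.

no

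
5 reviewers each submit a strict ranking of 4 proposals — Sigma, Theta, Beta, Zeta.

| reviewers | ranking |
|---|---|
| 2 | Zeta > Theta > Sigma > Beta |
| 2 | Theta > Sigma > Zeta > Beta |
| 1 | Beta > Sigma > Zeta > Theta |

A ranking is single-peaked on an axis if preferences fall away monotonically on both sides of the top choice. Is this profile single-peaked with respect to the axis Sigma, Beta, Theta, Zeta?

no

Axis positions: Sigma=1, Beta=2, Theta=3, Zeta=4.
Group 1: ranking walks positions 4-3-1-2; Sigma is ranked above Beta even though Beta lies between Sigma and the peak Zeta on the axis — preferences dip and rise again. Not single-peaked.
Group 2: ranking walks positions 3-1-4-2; Sigma is ranked above Beta even though Beta lies between Sigma and the peak Theta on the axis — preferences dip and rise again. Not single-peaked.
Group 3: ranking walks positions 2-1-4-3; Zeta is ranked above Theta even though Theta lies between Zeta and the peak Beta on the axis — preferences dip and rise again. Not single-peaked.
Group 1 violates single-peakedness, so the profile is not single-peaked on this axis.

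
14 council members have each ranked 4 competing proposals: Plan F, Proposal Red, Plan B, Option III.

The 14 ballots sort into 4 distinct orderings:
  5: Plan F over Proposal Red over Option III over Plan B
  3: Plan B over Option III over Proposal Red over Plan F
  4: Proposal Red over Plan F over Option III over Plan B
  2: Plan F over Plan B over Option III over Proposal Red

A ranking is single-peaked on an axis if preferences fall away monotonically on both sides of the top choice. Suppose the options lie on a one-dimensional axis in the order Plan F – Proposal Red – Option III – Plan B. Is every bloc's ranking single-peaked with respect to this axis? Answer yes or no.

no

Axis positions: Plan F=1, Proposal Red=2, Option III=3, Plan B=4.
Bloc 1 (peak Plan F at position 1): ranking walks positions 1-2-3-4, expanding outward from the peak — single-peaked.
Bloc 2 (peak Plan B at position 4): ranking walks positions 4-3-2-1, expanding outward from the peak — single-peaked.
Bloc 3 (peak Proposal Red at position 2): ranking walks positions 2-1-3-4, expanding outward from the peak — single-peaked.
Bloc 4: ranking walks positions 1-4-3-2; Plan B is ranked above Proposal Red even though Proposal Red lies between Plan B and the peak Plan F on the axis — preferences dip and rise again. Not single-peaked.
Bloc 4 violates single-peakedness, so the profile is not single-peaked on this axis.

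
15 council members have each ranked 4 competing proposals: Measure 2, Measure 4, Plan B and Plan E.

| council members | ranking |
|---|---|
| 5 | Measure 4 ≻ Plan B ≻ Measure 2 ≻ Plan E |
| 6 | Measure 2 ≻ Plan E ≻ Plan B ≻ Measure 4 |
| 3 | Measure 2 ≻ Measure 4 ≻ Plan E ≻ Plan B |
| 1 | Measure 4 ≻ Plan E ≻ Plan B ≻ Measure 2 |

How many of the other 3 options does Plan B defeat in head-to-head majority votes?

0

Plan B against each rival (15 council members):
Plan B vs Measure 2: 5+1 = 6 for Plan B, 9 for Measure 2 — Measure 2 by 9–6.
Plan B vs Measure 4: Plan B is ranked higher on 6 ballots, Measure 4 on 9. Measure 4 wins 9–6.
Plan B vs Plan E: Plan E, 10–5.
Plan B beats no one; loses to Measure 2, Measure 4, Plan E — 0 pairwise wins.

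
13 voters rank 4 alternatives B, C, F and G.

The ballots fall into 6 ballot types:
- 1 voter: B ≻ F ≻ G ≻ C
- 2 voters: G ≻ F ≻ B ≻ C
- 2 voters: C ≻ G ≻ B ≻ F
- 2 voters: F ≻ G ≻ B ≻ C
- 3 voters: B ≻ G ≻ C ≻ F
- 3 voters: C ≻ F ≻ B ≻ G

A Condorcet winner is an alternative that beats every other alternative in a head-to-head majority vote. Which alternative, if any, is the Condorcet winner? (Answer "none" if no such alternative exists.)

none

Check each pair by majority over 13 ballots:
B vs C: B wins 8–5.
B vs F: B is ranked higher on 1+2+3 = 6 ballots, F on 7. F wins 7–6.
B vs G: B wins 7–6.
C vs F: C preferred on 2+3+3 = 8 ballots; C wins 8–5.
C–G: G 8–5.
F vs G: F is ranked higher on 1+2+3 = 6 ballots, G on 7. G wins 7–6.
No alternative is unbeaten: B loses to F; C loses to B; F loses to C; G loses to B. In particular B beats C beats F beats B is a majority cycle — no Condorcet winner exists.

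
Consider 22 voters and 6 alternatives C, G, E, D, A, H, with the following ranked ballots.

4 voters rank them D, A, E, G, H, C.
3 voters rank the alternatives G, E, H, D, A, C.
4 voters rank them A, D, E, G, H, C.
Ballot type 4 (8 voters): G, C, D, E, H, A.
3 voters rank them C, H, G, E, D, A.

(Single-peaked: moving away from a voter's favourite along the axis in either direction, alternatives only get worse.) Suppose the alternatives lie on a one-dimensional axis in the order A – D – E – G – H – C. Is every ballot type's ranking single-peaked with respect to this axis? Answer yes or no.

Axis positions: A=1, D=2, E=3, G=4, H=5, C=6.
Ballot type 1 (peak D at position 2): ranking walks positions 2-1-3-4-5-6, expanding outward from the peak — single-peaked.
Ballot type 2 (peak G at position 4): ranking walks positions 4-3-5-2-1-6, expanding outward from the peak — single-peaked.
Ballot type 3 (peak A at position 1): ranking walks positions 1-2-3-4-5-6, expanding outward from the peak — single-peaked.
Ballot type 4: ranking walks positions 4-6-2-3-5-1; C is ranked above H even though H lies between C and the peak G on the axis — preferences dip and rise again. Not single-peaked.
Ballot type 5 (peak C at position 6): ranking walks positions 6-5-4-3-2-1, expanding outward from the peak — single-peaked.
Ballot type 4 violates single-peakedness, so the profile is not single-peaked on this axis.

no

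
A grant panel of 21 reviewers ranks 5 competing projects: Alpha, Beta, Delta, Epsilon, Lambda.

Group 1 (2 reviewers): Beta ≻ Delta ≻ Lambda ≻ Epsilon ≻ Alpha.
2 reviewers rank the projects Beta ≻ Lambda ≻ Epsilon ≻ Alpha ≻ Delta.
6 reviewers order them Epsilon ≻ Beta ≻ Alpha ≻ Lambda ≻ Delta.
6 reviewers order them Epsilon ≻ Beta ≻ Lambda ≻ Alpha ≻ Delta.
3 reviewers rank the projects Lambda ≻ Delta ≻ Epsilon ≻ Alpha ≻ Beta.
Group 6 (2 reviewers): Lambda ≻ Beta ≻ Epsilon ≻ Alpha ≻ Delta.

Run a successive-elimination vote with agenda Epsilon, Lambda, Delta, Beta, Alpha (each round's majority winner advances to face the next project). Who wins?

Round 1: Epsilon vs Lambda — 12–9, Epsilon advances.
Round 2: Epsilon vs Delta — 16–5, Epsilon advances.
Round 3: Epsilon vs Beta — 15–6, Epsilon advances.
Round 4: Epsilon vs Alpha — 21–0, Epsilon advances.
The agenda winner is Epsilon.

Epsilon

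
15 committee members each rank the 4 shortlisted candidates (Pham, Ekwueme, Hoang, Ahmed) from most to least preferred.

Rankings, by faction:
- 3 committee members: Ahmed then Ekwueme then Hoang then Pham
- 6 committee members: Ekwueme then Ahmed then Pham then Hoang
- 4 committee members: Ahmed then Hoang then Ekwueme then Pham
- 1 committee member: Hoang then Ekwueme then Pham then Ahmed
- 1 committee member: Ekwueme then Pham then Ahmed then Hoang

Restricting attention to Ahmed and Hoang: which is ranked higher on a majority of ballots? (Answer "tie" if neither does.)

Ballots ranking Ahmed above Hoang: 3 + 6 + 4 + 1 = 14.
Ballots ranking Hoang above Ahmed: 15 − 14 = 1.
Ahmed wins the head-to-head 14–1.

Ahmed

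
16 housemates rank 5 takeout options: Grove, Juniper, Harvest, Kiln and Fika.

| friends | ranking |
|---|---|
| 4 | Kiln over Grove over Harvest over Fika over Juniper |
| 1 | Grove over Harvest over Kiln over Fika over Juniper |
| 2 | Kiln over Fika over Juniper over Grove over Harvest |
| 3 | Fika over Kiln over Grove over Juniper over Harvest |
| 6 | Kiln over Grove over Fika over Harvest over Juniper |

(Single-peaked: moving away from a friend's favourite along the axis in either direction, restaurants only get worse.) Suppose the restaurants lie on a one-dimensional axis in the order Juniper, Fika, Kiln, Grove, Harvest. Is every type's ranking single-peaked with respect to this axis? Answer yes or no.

yes

Axis positions: Juniper=1, Fika=2, Kiln=3, Grove=4, Harvest=5.
Type 1 (peak Kiln at position 3): ranking walks positions 3-4-5-2-1, expanding outward from the peak — single-peaked.
Type 2 (peak Grove at position 4): ranking walks positions 4-5-3-2-1, expanding outward from the peak — single-peaked.
Type 3 (peak Kiln at position 3): ranking walks positions 3-2-1-4-5, expanding outward from the peak — single-peaked.
Type 4 (peak Fika at position 2): ranking walks positions 2-3-4-1-5, expanding outward from the peak — single-peaked.
Type 5 (peak Kiln at position 3): ranking walks positions 3-4-2-5-1, expanding outward from the peak — single-peaked.
Every ranking is single-peaked on this axis.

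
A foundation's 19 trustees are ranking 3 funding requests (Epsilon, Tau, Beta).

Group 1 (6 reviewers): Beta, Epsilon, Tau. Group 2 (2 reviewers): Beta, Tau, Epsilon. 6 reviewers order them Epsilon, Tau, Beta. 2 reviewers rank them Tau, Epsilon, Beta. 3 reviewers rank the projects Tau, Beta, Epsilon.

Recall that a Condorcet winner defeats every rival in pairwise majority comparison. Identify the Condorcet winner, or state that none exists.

none

Pairwise majorities:
Epsilon vs Tau: Epsilon is ranked higher on 6+6 = 12 ballots, Tau on 7. Epsilon wins 12–7.
Epsilon vs Beta: Beta, 11–8.
Tau vs Beta: 11 to 8, Tau.
Each project drops at least one matchup (Epsilon loses to Beta; Tau loses to Epsilon; Beta loses to Tau); the cycle Epsilon > Tau > Beta > Epsilon rules out a Condorcet winner.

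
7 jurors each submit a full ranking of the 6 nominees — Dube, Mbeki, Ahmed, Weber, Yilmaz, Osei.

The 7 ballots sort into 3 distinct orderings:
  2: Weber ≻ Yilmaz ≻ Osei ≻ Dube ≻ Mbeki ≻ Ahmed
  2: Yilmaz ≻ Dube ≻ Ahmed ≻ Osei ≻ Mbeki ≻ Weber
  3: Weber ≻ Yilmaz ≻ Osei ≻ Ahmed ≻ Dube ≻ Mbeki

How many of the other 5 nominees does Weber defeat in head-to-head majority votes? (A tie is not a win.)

5

Weber against each rival (7 jurors):
Weber vs Dube: Weber wins 5–2.
Weber vs Mbeki: Weber, 5–2.
Weber vs Ahmed: Weber, 5–2.
Weber vs Yilmaz: Weber wins 5–2.
Weber–Osei: Weber 5–2.
Weber beats Dube, Mbeki, Ahmed, Yilmaz, Osei — 5 pairwise wins.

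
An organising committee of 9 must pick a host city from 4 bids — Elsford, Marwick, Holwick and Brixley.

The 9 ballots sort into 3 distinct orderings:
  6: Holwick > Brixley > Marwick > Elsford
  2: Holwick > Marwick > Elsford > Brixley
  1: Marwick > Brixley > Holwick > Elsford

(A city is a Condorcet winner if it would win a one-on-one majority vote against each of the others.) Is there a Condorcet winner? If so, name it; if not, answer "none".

Head-to-head results (9 organisers):
Elsford vs Marwick: Elsford is ranked higher on 0 ballots, Marwick on 9. Marwick wins 9–0.
Elsford vs Holwick: 0 to 9, Holwick.
Elsford vs Brixley: Elsford preferred on 2 ballots; Brixley wins 7–2.
Marwick vs Holwick: 1 to 8, Holwick.
Marwick vs Brixley: Marwick is ranked higher on 2+1 = 3 ballots, Brixley on 6. Brixley wins 6–3.
Holwick vs Brixley: Holwick preferred on 6+2 = 8 ballots; Holwick wins 8–1.
Holwick beats each of Elsford, Marwick, Brixley — Holwick is the Condorcet winner.

Holwick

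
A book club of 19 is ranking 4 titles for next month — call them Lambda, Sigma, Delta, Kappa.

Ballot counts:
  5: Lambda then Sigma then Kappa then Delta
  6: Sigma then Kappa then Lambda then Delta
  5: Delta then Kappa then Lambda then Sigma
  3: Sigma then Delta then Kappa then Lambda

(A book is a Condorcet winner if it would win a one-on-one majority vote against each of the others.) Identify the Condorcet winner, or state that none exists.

Pairwise majorities:
Lambda vs Sigma: 5+5 = 10 for Lambda, 9 for Sigma — Lambda by 10–9.
Lambda vs Delta: Lambda, 11–8.
Lambda vs Kappa: Lambda preferred on 5 ballots; Kappa wins 14–5.
Sigma vs Delta: 14 to 5, Sigma.
Sigma vs Kappa: 5+6+3 = 14 for Sigma, 5 for Kappa — Sigma by 14–5.
Delta vs Kappa: Kappa wins 11–8.
No book is unbeaten: Lambda loses to Kappa; Sigma loses to Lambda; Delta loses to Lambda; Kappa loses to Sigma. In particular Lambda > Sigma > Kappa > Lambda is a majority cycle — no Condorcet winner exists.

none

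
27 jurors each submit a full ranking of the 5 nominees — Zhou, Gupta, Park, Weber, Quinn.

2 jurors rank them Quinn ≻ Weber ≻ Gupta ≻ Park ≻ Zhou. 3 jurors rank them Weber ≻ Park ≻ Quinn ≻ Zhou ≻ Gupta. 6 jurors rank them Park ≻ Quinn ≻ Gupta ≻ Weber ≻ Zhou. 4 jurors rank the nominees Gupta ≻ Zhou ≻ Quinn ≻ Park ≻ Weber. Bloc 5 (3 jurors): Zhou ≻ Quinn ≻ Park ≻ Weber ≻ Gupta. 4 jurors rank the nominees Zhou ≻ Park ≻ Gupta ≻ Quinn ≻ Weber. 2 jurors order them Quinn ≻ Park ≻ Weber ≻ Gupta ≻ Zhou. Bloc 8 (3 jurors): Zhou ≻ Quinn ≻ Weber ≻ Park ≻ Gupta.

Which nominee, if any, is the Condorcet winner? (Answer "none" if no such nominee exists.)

none

Head-to-head results (27 jurors):
Zhou vs Gupta: Gupta, 14–13.
Zhou vs Park: Zhou wins 14–13.
Zhou–Weber: Zhou 14–13.
Zhou vs Quinn: Zhou wins 14–13.
Gupta vs Park: Park wins 21–6.
Gupta–Weber: Gupta 14–13.
Gupta–Quinn: Quinn 19–8.
Park vs Weber: Park wins 19–8.
Park vs Quinn: Quinn wins 14–13.
Weber–Quinn: Quinn 24–3.
No nominee is unbeaten: Zhou loses to Gupta; Gupta loses to Park; Park loses to Zhou; Weber loses to Zhou; Quinn loses to Zhou. In particular Zhou → Park → Gupta → Zhou is a majority cycle — no Condorcet winner exists.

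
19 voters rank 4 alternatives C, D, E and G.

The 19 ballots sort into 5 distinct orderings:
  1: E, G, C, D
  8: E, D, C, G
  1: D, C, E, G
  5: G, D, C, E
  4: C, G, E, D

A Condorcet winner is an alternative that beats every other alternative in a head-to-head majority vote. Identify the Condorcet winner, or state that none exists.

none

Check each pair by majority over 19 ballots:
C vs D: C preferred on 1+4 = 5 ballots; D wins 14–5.
C vs E: C, 10–9.
C vs G: C, 13–6.
D vs E: E wins 13–6.
D vs G: D is ranked higher on 8+1 = 9 ballots, G on 10. G wins 10–9.
E vs G: E wins 10–9.
Every alternative loses at least once (C loses to D; D loses to E; E loses to C; G loses to C). The majority relation contains the cycle C > E > D > C, so there is no Condorcet winner.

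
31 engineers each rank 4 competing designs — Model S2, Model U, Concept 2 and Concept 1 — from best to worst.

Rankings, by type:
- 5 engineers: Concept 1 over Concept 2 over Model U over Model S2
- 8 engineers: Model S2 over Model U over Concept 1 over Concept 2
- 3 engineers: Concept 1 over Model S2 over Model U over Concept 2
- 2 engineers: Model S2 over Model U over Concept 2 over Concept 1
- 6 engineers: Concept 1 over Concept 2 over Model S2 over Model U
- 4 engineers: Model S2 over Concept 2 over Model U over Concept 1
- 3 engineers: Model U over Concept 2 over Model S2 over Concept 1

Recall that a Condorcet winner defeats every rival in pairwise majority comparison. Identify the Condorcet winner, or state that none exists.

Check each pair by majority over 31 ballots:
Model S2 vs Model U: Model S2 is ranked higher on 8+3+2+6+4 = 23 ballots, Model U on 8. Model S2 wins 23–8.
Model S2 vs Concept 2: Model S2 preferred on 8+3+2+4 = 17 ballots; Model S2 wins 17–14.
Model S2 vs Concept 1: 17 to 14, Model S2.
Model U vs Concept 2: 16 to 15, Model U.
Model U vs Concept 1: 17 to 14, Model U.
Concept 2 vs Concept 1: 2+4+3 = 9 for Concept 2, 22 for Concept 1 — Concept 1 by 22–9.
Model S2 wins every pairwise contest, so Model S2 is the Condorcet winner.

Model S2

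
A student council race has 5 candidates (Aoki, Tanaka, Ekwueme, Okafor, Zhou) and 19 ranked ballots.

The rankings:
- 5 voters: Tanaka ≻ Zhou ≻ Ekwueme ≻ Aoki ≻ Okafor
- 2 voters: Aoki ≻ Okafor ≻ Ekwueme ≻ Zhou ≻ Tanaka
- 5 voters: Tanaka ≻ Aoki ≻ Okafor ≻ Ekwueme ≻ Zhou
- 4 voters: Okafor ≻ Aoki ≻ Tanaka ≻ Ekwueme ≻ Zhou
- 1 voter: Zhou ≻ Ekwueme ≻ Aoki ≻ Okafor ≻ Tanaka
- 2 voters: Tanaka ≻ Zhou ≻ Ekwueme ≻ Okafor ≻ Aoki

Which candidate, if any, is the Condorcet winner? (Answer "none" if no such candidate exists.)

Pairwise majorities:
Aoki vs Tanaka: Aoki preferred on 2+4+1 = 7 ballots; Tanaka wins 12–7.
Aoki vs Ekwueme: Aoki preferred on 2+5+4 = 11 ballots; Aoki wins 11–8.
Aoki vs Okafor: 13 to 6, Aoki.
Aoki vs Zhou: Aoki is ranked higher on 2+5+4 = 11 ballots, Zhou on 8. Aoki wins 11–8.
Tanaka vs Ekwueme: Tanaka is ranked higher on 5+5+4+2 = 16 ballots, Ekwueme on 3. Tanaka wins 16–3.
Tanaka vs Okafor: 5+5+2 = 12 for Tanaka, 7 for Okafor — Tanaka by 12–7.
Tanaka vs Zhou: 5+5+4+2 = 16 for Tanaka, 3 for Zhou — Tanaka by 16–3.
Ekwueme vs Okafor: 5+1+2 = 8 for Ekwueme, 11 for Okafor — Okafor by 11–8.
Ekwueme vs Zhou: 2+5+4 = 11 for Ekwueme, 8 for Zhou — Ekwueme by 11–8.
Okafor vs Zhou: 2+5+4 = 11 for Okafor, 8 for Zhou — Okafor by 11–8.
Only Tanaka has no losses; Tanaka is the Condorcet winner.

Tanaka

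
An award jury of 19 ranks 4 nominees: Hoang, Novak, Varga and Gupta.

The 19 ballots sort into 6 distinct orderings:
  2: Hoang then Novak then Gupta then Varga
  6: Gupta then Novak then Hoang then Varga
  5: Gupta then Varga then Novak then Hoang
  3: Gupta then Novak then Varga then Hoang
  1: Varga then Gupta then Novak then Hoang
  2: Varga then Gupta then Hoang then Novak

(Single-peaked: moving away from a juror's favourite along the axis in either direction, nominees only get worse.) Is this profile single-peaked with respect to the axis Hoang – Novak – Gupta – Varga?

Axis positions: Hoang=1, Novak=2, Gupta=3, Varga=4.
Faction 1 (peak Hoang at position 1): ranking walks positions 1-2-3-4, expanding outward from the peak — single-peaked.
Faction 2 (peak Gupta at position 3): ranking walks positions 3-2-1-4, expanding outward from the peak — single-peaked.
Faction 3 (peak Gupta at position 3): ranking walks positions 3-4-2-1, expanding outward from the peak — single-peaked.
Faction 4 (peak Gupta at position 3): ranking walks positions 3-2-4-1, expanding outward from the peak — single-peaked.
Faction 5 (peak Varga at position 4): ranking walks positions 4-3-2-1, expanding outward from the peak — single-peaked.
Faction 6: ranking walks positions 4-3-1-2; Hoang is ranked above Novak even though Novak lies between Hoang and the peak Varga on the axis — preferences dip and rise again. Not single-peaked.
Faction 6 violates single-peakedness, so the profile is not single-peaked on this axis.

no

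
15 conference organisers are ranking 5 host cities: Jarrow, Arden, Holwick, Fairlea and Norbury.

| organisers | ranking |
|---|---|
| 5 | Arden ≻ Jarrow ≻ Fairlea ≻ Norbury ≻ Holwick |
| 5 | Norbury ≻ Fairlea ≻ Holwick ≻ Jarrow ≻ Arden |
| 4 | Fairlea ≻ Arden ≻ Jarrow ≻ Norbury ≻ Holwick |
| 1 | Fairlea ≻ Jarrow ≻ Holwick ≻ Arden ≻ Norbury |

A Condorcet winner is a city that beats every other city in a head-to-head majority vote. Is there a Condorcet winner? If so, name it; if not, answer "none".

Fairlea

Head-to-head results (15 organisers):
Jarrow vs Arden: Arden, 9–6.
Jarrow–Holwick: Jarrow 10–5.
Jarrow vs Fairlea: Fairlea wins 10–5.
Jarrow vs Norbury: Jarrow, 10–5.
Arden–Holwick: Arden 9–6.
Arden vs Fairlea: Fairlea wins 10–5.
Arden–Norbury: Arden 10–5.
Holwick vs Fairlea: Fairlea wins 15–0.
Holwick–Norbury: Norbury 14–1.
Fairlea vs Norbury: Fairlea, 10–5.
Only Fairlea has no losses; Fairlea is the Condorcet winner.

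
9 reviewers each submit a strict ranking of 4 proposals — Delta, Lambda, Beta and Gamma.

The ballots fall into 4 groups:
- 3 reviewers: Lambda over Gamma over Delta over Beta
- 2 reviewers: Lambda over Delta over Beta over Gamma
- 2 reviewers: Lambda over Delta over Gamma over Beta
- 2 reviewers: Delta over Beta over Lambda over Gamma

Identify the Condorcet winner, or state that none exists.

Lambda

Head-to-head results (9 reviewers):
Delta vs Lambda: Lambda, 7–2.
Delta–Beta: Delta 9–0.
Delta vs Gamma: Delta wins 6–3.
Lambda–Beta: Lambda 7–2.
Lambda vs Gamma: Lambda, 9–0.
Beta vs Gamma: Gamma wins 5–4.
Lambda defeats every rival head-to-head and is the Condorcet winner.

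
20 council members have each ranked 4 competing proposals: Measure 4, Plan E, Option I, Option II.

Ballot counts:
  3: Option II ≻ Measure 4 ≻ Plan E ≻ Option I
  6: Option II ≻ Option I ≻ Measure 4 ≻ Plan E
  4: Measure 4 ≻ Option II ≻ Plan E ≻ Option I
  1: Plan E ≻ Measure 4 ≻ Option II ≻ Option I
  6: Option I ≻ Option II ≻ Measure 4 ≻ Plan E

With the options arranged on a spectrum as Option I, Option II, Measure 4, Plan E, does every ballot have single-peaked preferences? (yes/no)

Axis positions: Option I=1, Option II=2, Measure 4=3, Plan E=4.
Cluster 1 (peak Option II at position 2): ranking walks positions 2-3-4-1, expanding outward from the peak — single-peaked.
Cluster 2 (peak Option II at position 2): ranking walks positions 2-1-3-4, expanding outward from the peak — single-peaked.
Cluster 3 (peak Measure 4 at position 3): ranking walks positions 3-2-4-1, expanding outward from the peak — single-peaked.
Cluster 4 (peak Plan E at position 4): ranking walks positions 4-3-2-1, expanding outward from the peak — single-peaked.
Cluster 5 (peak Option I at position 1): ranking walks positions 1-2-3-4, expanding outward from the peak — single-peaked.
Every ranking is single-peaked on this axis.

yes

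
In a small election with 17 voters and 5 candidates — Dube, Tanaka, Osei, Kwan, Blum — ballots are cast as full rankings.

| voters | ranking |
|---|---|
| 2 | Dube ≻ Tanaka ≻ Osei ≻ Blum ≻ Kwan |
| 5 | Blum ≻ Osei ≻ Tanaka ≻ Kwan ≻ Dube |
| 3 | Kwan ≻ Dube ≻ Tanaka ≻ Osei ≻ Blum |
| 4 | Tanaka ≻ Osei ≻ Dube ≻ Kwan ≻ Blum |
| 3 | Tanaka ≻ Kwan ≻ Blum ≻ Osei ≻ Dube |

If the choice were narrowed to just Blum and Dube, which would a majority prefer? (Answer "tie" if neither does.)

Ballots ranking Blum above Dube: 5 + 3 = 8.
Ballots ranking Dube above Blum: 17 − 8 = 9.
Dube wins the head-to-head 9–8.

Dube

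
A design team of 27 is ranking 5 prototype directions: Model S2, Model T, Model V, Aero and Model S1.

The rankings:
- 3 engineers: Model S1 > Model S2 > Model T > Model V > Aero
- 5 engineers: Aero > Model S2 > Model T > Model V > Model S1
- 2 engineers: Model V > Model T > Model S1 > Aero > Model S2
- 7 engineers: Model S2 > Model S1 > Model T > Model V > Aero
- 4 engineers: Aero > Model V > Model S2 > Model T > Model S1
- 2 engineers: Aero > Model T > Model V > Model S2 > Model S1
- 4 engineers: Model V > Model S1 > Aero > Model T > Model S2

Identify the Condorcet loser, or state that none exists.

none

Pairwise majorities:
Model S2 vs Model T: Model S2 is ranked higher on 3+5+7+4 = 19 ballots, Model T on 8. Model S2 wins 19–8.
Model S2–Model V: Model S2 15–12.
Model S2 vs Aero: 3+7 = 10 for Model S2, 17 for Aero — Aero by 17–10.
Model S2 vs Model S1: Model S2 preferred on 5+7+4+2 = 18 ballots; Model S2 wins 18–9.
Model T vs Model V: Model T wins 17–10.
Model T vs Aero: Model T is ranked higher on 3+2+7 = 12 ballots, Aero on 15. Aero wins 15–12.
Model T vs Model S1: Model T preferred on 5+2+4+2 = 13 ballots; Model S1 wins 14–13.
Model V vs Aero: Model V wins 16–11.
Model V vs Model S1: 5+2+4+2+4 = 17 for Model V, 10 for Model S1 — Model V by 17–10.
Aero–Model S1: Model S1 16–11.
Each design has at least one pairwise win (Model S2 beats Model T; Model T beats Model V; Model V beats Aero; Aero beats Model S2; Model S1 beats Model T) — no Condorcet loser.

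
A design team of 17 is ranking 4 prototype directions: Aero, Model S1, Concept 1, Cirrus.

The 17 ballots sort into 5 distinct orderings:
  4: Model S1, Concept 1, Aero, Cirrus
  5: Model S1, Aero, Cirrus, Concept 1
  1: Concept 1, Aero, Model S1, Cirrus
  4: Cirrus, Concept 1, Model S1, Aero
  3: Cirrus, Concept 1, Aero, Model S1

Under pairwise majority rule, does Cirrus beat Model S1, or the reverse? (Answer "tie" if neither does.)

Model S1

Ballots ranking Cirrus above Model S1: 4 + 3 = 7.
Ballots ranking Model S1 above Cirrus: 17 − 7 = 10.
Model S1 wins the head-to-head 10–7.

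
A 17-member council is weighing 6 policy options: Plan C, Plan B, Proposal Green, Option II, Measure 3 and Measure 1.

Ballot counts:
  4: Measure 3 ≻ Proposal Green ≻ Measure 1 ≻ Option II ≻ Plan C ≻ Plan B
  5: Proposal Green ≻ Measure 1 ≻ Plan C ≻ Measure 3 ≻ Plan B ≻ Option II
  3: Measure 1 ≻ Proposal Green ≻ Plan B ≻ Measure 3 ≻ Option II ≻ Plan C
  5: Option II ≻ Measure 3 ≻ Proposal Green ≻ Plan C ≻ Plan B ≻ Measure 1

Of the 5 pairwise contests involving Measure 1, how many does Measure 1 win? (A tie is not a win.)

3

Measure 1 against each rival (17 council members):
Measure 1 vs Plan C: 12 to 5, Measure 1.
Measure 1 vs Plan B: Measure 1, 12–5.
Measure 1–Proposal Green: Proposal Green 14–3.
Measure 1 vs Option II: 12 to 5, Measure 1.
Measure 1 vs Measure 3: Measure 3, 9–8.
Measure 1 beats Plan C, Plan B, Option II; loses to Proposal Green, Measure 3 — 3 pairwise wins.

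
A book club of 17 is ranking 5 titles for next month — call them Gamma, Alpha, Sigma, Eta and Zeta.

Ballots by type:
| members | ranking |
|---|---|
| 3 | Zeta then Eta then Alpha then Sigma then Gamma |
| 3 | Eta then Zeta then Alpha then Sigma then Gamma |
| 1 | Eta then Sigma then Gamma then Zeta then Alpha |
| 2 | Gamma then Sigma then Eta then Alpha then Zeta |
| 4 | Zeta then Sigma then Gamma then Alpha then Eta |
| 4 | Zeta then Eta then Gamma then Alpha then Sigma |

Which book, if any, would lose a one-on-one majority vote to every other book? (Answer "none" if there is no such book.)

none

Pairwise majorities:
Gamma vs Alpha: 11 to 6, Gamma.
Gamma vs Sigma: Gamma preferred on 2+4 = 6 ballots; Sigma wins 11–6.
Gamma vs Eta: Eta wins 11–6.
Gamma vs Zeta: 3 to 14, Zeta.
Alpha–Sigma: Alpha 10–7.
Alpha vs Eta: Eta, 13–4.
Alpha vs Zeta: Zeta, 15–2.
Sigma vs Eta: Sigma is ranked higher on 2+4 = 6 ballots, Eta on 11. Eta wins 11–6.
Sigma vs Zeta: Zeta, 14–3.
Eta–Zeta: Zeta 11–6.
Every book wins at least one matchup (Gamma beats Alpha; Alpha beats Sigma; Sigma beats Gamma; Eta beats Gamma; Zeta beats Gamma), so there is no Condorcet loser.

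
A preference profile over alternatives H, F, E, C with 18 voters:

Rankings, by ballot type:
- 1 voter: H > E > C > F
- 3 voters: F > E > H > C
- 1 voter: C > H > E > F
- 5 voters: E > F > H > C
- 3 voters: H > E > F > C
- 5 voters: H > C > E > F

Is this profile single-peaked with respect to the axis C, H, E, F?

Axis positions: C=1, H=2, E=3, F=4.
Ballot type 1 (peak H at position 2): ranking walks positions 2-3-1-4, expanding outward from the peak — single-peaked.
Ballot type 2 (peak F at position 4): ranking walks positions 4-3-2-1, expanding outward from the peak — single-peaked.
Ballot type 3 (peak C at position 1): ranking walks positions 1-2-3-4, expanding outward from the peak — single-peaked.
Ballot type 4 (peak E at position 3): ranking walks positions 3-4-2-1, expanding outward from the peak — single-peaked.
Ballot type 5 (peak H at position 2): ranking walks positions 2-3-4-1, expanding outward from the peak — single-peaked.
Ballot type 6 (peak H at position 2): ranking walks positions 2-1-3-4, expanding outward from the peak — single-peaked.
Every ranking is single-peaked on this axis.

yes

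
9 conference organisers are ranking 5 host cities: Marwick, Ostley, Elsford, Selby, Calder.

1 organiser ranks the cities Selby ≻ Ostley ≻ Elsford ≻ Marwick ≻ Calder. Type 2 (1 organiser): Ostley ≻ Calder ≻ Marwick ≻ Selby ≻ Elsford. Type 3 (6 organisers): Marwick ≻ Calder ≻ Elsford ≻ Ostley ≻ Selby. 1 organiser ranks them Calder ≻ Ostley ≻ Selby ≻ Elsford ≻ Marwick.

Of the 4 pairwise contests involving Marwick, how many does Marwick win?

4

Marwick against each rival (9 organisers):
Marwick vs Ostley: 6 to 3, Marwick.
Marwick–Elsford: Marwick 7–2.
Marwick vs Selby: Marwick preferred on 1+6 = 7 ballots; Marwick wins 7–2.
Marwick–Calder: Marwick 7–2.
Marwick beats Ostley, Elsford, Selby, Calder — 4 pairwise wins.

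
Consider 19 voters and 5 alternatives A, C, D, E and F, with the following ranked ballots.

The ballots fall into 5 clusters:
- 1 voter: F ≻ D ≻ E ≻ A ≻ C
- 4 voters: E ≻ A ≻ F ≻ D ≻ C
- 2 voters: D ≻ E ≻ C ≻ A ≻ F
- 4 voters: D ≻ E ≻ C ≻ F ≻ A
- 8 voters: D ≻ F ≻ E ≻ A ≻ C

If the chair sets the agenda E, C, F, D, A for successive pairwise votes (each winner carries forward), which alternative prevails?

Round 1: E vs C — 19–0, E advances.
Round 2: E vs F — 10–9, E advances.
Round 3: E vs D — 4–15, D advances.
Round 4: D vs A — 15–4, D advances.
The agenda winner is D.

D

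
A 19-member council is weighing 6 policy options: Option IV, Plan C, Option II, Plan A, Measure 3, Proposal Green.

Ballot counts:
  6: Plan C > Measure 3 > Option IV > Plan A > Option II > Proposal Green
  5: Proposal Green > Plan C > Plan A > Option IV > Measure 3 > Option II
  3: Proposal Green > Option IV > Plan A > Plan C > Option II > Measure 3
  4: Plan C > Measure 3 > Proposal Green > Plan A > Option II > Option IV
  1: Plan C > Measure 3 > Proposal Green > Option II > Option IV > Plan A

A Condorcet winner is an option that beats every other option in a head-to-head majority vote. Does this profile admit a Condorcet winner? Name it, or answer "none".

Head-to-head results (19 council members):
Option IV vs Plan C: Option IV is ranked higher on 3 ballots, Plan C on 16. Plan C wins 16–3.
Option IV vs Option II: 14 to 5, Option IV.
Option IV–Plan A: Option IV 10–9.
Option IV vs Measure 3: Measure 3, 11–8.
Option IV vs Proposal Green: Option IV is ranked higher on 6 ballots, Proposal Green on 13. Proposal Green wins 13–6.
Plan C vs Option II: Plan C is ranked higher on 6+5+3+4+1 = 19 ballots, Option II on 0. Plan C wins 19–0.
Plan C vs Plan A: 6+5+4+1 = 16 for Plan C, 3 for Plan A — Plan C by 16–3.
Plan C vs Measure 3: Plan C is ranked higher on 6+5+3+4+1 = 19 ballots, Measure 3 on 0. Plan C wins 19–0.
Plan C vs Proposal Green: Plan C is ranked higher on 6+4+1 = 11 ballots, Proposal Green on 8. Plan C wins 11–8.
Option II vs Plan A: Option II is ranked higher on 1 ballot, Plan A on 18. Plan A wins 18–1.
Option II vs Measure 3: Measure 3, 16–3.
Option II vs Proposal Green: 6 for Option II, 13 for Proposal Green — Proposal Green by 13–6.
Plan A–Measure 3: Measure 3 11–8.
Plan A–Proposal Green: Proposal Green 13–6.
Measure 3 vs Proposal Green: Measure 3, 11–8.
Only Plan C has no losses; Plan C is the Condorcet winner.

Plan C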